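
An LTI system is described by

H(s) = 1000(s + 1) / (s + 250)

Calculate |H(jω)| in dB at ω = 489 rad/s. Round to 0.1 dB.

59.0 dB

At s = jω = j489:
zero (s+1): 1 + j489 → |·| = √(1²+489²) = √239122 ≈ 489, ∠ = arctan(489/1) ≈ 89.88°
pole (s+250): 250 + j489 → |·| = √(250²+489²) = √301621 ≈ 549.2, ∠ = arctan(489/250) ≈ 62.92°
|H| = 1000 · 489 / 549.2 ≈ 890.39
Gain = 20 log₁₀(890.39) ≈ 58.99 dB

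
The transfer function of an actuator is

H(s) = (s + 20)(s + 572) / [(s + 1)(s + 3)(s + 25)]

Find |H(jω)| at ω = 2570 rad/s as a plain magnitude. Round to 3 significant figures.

0.000399

At s = jω = j2570:
zero (s+20): 20 + j2570 → |·| = √(20²+2570²) = √6605300 ≈ 2570.1, ∠ = arctan(2570/20) ≈ 89.55°
zero (s+572): 572 + j2570 → |·| = √(572²+2570²) = √6932084 ≈ 2632.9, ∠ = arctan(2570/572) ≈ 77.45°
pole (s+1): 1 + j2570 → |·| = √(1²+2570²) = √6604901 ≈ 2570, ∠ = arctan(2570/1) ≈ 89.98°
pole (s+3): 3 + j2570 → |·| = √(3²+2570²) = √6604909 ≈ 2570, ∠ = arctan(2570/3) ≈ 89.93°
pole (s+25): 25 + j2570 → |·| = √(25²+2570²) = √6605525 ≈ 2570.1, ∠ = arctan(2570/25) ≈ 89.44°
|H| = 1 · 6.7668e+06 / 1.6975e+10 ≈ 0.00039863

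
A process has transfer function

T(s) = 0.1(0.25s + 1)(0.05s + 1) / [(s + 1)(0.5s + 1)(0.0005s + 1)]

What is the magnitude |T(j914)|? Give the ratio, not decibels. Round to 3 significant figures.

At ω = 914 rad/s:
zero (1 + j914·0.25) = 1 + j228.5 → |·| ≈ 228.5, ∠ ≈ 89.75°
zero (1 + j914·0.05) = 1 + j45.7 → |·| ≈ 45.711, ∠ ≈ 88.75°
pole (1 + j914·1) = 1 + j914 → |·| ≈ 914, ∠ ≈ 89.94°
pole (1 + j914·0.5) = 1 + j457 → |·| ≈ 457, ∠ ≈ 89.87°
pole (1 + j914·0.0005) = 1 + j0.457 → |·| ≈ 1.0995, ∠ ≈ 24.56°
|T| = 0.1 · 228.5 · 45.711 / (914 · 457 · 1.0995) ≈ 0.0022743

0.00227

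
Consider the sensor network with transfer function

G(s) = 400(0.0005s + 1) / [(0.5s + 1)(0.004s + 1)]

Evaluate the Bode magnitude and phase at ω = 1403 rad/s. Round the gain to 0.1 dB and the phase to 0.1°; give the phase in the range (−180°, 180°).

At ω = 1403 rad/s:
zero (1 + j1403·0.0005) = 1 + j0.7015 → |·| ≈ 1.2215, ∠ ≈ 35.05°
pole (1 + j1403·0.5) = 1 + j701.5 → |·| ≈ 701.5, ∠ ≈ 89.92°
pole (1 + j1403·0.004) = 1 + j5.612 → |·| ≈ 5.7004, ∠ ≈ 79.90°
|G| = 400 · 1.2215 / (701.5 · 5.7004) ≈ 0.12219
Gain = 20 log₁₀(0.12219) ≈ -18.26 dB
∠G = (35.05°) − (89.92° + 79.90°) = -134.77°

-18.3 dB, -134.8°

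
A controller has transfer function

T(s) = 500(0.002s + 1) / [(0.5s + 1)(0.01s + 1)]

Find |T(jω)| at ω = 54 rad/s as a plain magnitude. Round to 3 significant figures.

16.4

At ω = 54 rad/s:
zero (1 + j54·0.002) = 1 + j0.108 → |·| ≈ 1.0058, ∠ ≈ 6.16°
pole (1 + j54·0.5) = 1 + j27 → |·| ≈ 27.019, ∠ ≈ 87.88°
pole (1 + j54·0.01) = 1 + j0.54 → |·| ≈ 1.1365, ∠ ≈ 28.37°
|T| = 500 · 1.0058 / (27.019 · 1.1365) ≈ 16.377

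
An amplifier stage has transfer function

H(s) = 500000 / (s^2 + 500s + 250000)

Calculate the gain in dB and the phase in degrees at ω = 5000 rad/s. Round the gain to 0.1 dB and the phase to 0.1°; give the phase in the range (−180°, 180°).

At s = jω = j5000:
quadratic: (j5000)² + 500·j5000 + 250000 = -24750000 + j2500000 → |·| ≈ 2.4876e+07, ∠ ≈ 174.23°
|H| = 500000 / 2.4876e+07 ≈ 0.0201
Gain = 20 log₁₀(0.0201) ≈ -33.94 dB
∠H = 0.00° − 174.23° = -174.23°

-33.9 dB, -174.2°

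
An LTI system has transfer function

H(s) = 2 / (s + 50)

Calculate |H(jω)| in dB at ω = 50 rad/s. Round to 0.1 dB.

Substitute s = j50:
Numerator: 2 = 2 + j0
Denominator: (j50) + 50 = 50 + j50
|N| = √(2² + 0²) ≈ 2, ∠N ≈ 0.00°
|D| = √(50² + 50²) ≈ 70.711, ∠D ≈ 45.00°
|H| = 2 / 70.711 ≈ 0.028284
Gain = 20 log₁₀(0.028284) ≈ -30.97 dB

-31.0 dB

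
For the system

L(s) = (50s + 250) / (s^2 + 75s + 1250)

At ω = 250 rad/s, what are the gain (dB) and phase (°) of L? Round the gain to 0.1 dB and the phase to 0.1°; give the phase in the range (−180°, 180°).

Substitute s = j250:
Numerator: 50(j250) + 250 = 250 + j12500
Denominator: (j250)^2 + 75(j250) + 1250 = -61250 + j18750
|N| = √(250² + 12500²) ≈ 12502, ∠N ≈ 88.85°
|D| = √(61250² + 18750²) ≈ 64056, ∠D ≈ 162.98°
|L| = 12502 / 64056 ≈ 0.19517
Gain = 20 log₁₀(0.19517) ≈ -14.19 dB
∠L = 88.85° − 162.98° = -74.13°

-14.2 dB, -74.1°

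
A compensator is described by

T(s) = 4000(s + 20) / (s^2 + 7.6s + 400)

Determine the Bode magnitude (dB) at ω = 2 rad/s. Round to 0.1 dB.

At s = jω = j2:
zero (s+20): 20 + j2 → |·| = √(20²+2²) = √404 ≈ 20.1, ∠ = arctan(2/20) ≈ 5.71°
quadratic: (j2)² + 7.6·j2 + 400 = 396 + j15.2 → |·| ≈ 396.29, ∠ ≈ 2.20°
|T| = 4000 · 20.1 / 396.29 ≈ 202.88
Gain = 20 log₁₀(202.88) ≈ 46.14 dB

46.1 dB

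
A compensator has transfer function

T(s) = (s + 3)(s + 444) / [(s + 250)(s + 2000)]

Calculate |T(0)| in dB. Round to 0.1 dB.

-51.5 dB

T(0) = 1·3·444 / (250·2000) = 0.002664
20 log₁₀(0.002664) ≈ -51.49 dB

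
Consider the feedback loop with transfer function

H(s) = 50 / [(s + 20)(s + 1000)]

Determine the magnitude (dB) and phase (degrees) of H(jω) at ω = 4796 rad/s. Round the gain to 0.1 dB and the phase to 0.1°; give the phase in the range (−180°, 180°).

-113.4 dB, -168.0°

At s = jω = j4796:
pole (s+20): 20 + j4796 → |·| = √(20²+4796²) = √23002016 ≈ 4796, ∠ = arctan(4796/20) ≈ 89.76°
pole (s+1000): 1000 + j4796 → |·| = √(1000²+4796²) = √24001616 ≈ 4899.1, ∠ = arctan(4796/1000) ≈ 78.22°
|H| = 50 / 2.3496e+07 ≈ 2.128e-06
Gain = 20 log₁₀(2.128e-06) ≈ -113.44 dB
∠H = 0.00° − 167.98° = -167.98°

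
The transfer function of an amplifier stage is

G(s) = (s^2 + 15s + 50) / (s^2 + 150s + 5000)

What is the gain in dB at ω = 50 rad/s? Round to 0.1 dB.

Substitute s = j50:
Numerator: (j50)^2 + 15(j50) + 50 = -2450 + j750
Denominator: (j50)^2 + 150(j50) + 5000 = 2500 + j7500
|N| = √(2450² + 750²) ≈ 2562.2, ∠N ≈ 162.98°
|D| = √(2500² + 7500²) ≈ 7905.7, ∠D ≈ 71.57°
|G| = 2562.2 / 7905.7 ≈ 0.3241
Gain = 20 log₁₀(0.3241) ≈ -9.79 dB

-9.8 dB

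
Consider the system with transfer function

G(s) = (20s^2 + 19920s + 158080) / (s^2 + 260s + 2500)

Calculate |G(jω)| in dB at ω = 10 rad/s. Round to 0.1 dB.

37.1 dB

Substitute s = j10:
Numerator: 20(j10)^2 + 19920(j10) + 158080 = 156080 + j199200
Denominator: (j10)^2 + 260(j10) + 2500 = 2400 + j2600
|N| = √(156080² + 199200²) ≈ 2.5306e+05, ∠N ≈ 51.92°
|D| = √(2400² + 2600²) ≈ 3538.4, ∠D ≈ 47.29°
|G| = 2.5306e+05 / 3538.4 ≈ 71.518
Gain = 20 log₁₀(71.518) ≈ 37.09 dB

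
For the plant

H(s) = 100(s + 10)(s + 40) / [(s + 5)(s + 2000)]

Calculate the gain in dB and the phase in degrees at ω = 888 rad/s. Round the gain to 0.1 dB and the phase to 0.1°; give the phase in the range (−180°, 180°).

At s = jω = j888:
zero (s+10): 10 + j888 → |·| = √(10²+888²) = √788644 ≈ 888.06, ∠ = arctan(888/10) ≈ 89.35°
zero (s+40): 40 + j888 → |·| = √(40²+888²) = √790144 ≈ 888.9, ∠ = arctan(888/40) ≈ 87.42°
pole (s+5): 5 + j888 → |·| = √(5²+888²) = √788569 ≈ 888.01, ∠ = arctan(888/5) ≈ 89.68°
pole (s+2000): 2000 + j888 → |·| = √(2000²+888²) = √4788544 ≈ 2188.3, ∠ = arctan(888/2000) ≈ 23.94°
|H| = 100 · 7.894e+05 / 1.9432e+06 ≈ 40.624
Gain = 20 log₁₀(40.624) ≈ 32.18 dB
∠H = 176.77° − 113.62° = 63.15°

32.2 dB, 63.2°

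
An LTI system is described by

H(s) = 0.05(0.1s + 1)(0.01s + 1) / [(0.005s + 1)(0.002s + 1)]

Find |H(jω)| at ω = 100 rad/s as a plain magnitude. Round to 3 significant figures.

At ω = 100 rad/s:
zero (1 + j100·0.1) = 1 + j10 → |·| ≈ 10.05, ∠ ≈ 84.29°
zero (1 + j100·0.01) = 1 + j1 → |·| ≈ 1.4142, ∠ ≈ 45.00°
pole (1 + j100·0.005) = 1 + j0.5 → |·| ≈ 1.118, ∠ ≈ 26.57°
pole (1 + j100·0.002) = 1 + j0.2 → |·| ≈ 1.0198, ∠ ≈ 11.31°
|H| = 0.05 · 10.05 · 1.4142 / (1.118 · 1.0198) ≈ 0.62329

0.623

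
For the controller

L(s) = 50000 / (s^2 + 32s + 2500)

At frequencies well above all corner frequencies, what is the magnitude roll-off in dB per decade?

-40 dB/decade

Each pole contributes −20 dB/decade at high frequency; each zero contributes +20 dB/decade.
Net: 0 zero(s) − 2 pole(s) → -40 dB/decade.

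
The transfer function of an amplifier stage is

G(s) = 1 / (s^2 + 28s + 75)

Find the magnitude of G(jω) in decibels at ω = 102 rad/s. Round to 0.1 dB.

-80.6 dB

Substitute s = j102:
Numerator: 1 = 1 + j0
Denominator: (j102)^2 + 28(j102) + 75 = -10329 + j2856
|N| = √(1² + 0²) ≈ 1, ∠N ≈ 0.00°
|D| = √(10329² + 2856²) ≈ 10717, ∠D ≈ 164.54°
|G| = 1 / 10717 ≈ 9.331e-05
Gain = 20 log₁₀(9.331e-05) ≈ -80.60 dB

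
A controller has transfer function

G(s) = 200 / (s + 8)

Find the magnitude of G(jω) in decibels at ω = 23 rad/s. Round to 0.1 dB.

Substitute s = j23:
Numerator: 200 = 200 + j0
Denominator: (j23) + 8 = 8 + j23
|N| = √(200² + 0²) ≈ 200, ∠N ≈ 0.00°
|D| = √(8² + 23²) ≈ 24.352, ∠D ≈ 70.82°
|G| = 200 / 24.352 ≈ 8.2129
Gain = 20 log₁₀(8.2129) ≈ 18.29 dB

18.3 dB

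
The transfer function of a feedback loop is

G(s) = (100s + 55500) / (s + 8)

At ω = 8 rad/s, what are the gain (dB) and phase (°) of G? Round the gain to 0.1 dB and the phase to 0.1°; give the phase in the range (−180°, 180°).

73.8 dB, -44.2°

Substitute s = j8:
Numerator: 100(j8) + 55500 = 55500 + j800
Denominator: (j8) + 8 = 8 + j8
|N| = √(55500² + 800²) ≈ 55506, ∠N ≈ 0.83°
|D| = √(8² + 8²) ≈ 11.314, ∠D ≈ 45.00°
|G| = 55506 / 11.314 ≈ 4906
Gain = 20 log₁₀(4906) ≈ 73.81 dB
∠G = 0.83° − 45.00° = -44.17°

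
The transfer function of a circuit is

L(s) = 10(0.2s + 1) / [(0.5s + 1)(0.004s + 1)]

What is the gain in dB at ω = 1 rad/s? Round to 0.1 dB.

At ω = 1 rad/s:
zero (1 + j1·0.2) = 1 + j0.2 → |·| ≈ 1.0198, ∠ ≈ 11.31°
pole (1 + j1·0.5) = 1 + j0.5 → |·| ≈ 1.118, ∠ ≈ 26.57°
pole (1 + j1·0.004) = 1 + j0.004 → |·| ≈ 1, ∠ ≈ 0.23°
|L| = 10 · 1.0198 / (1.118 · 1) ≈ 9.1216
Gain = 20 log₁₀(9.1216) ≈ 19.20 dB

19.2 dB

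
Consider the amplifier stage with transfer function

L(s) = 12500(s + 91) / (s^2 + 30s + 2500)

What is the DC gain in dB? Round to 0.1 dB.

L(0) = 12500·91 / 2500 = 455
20 log₁₀(455) ≈ 53.16 dB

53.2 dB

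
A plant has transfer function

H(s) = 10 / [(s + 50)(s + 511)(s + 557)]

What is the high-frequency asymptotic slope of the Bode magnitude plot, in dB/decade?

Each pole contributes −20 dB/decade at high frequency; each zero contributes +20 dB/decade.
Net: 0 zero(s) − 3 pole(s) → -60 dB/decade.

-60 dB/decade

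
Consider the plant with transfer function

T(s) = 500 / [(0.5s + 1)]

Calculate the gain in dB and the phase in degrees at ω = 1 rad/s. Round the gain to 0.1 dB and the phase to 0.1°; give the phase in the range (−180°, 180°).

53.0 dB, -26.6°

At ω = 1 rad/s:
pole (1 + j1·0.5) = 1 + j0.5 → |·| ≈ 1.118, ∠ ≈ 26.57°
|T| = 500 · 1 / (1.118) ≈ 447.23
Gain = 20 log₁₀(447.23) ≈ 53.01 dB
∠T = (0°) − (26.57°) = -26.57°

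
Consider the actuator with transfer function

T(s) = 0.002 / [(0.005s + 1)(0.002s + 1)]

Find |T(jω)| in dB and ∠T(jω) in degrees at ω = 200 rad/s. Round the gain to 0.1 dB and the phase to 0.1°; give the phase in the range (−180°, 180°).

At ω = 200 rad/s:
pole (1 + j200·0.005) = 1 + j1 → |·| ≈ 1.4142, ∠ ≈ 45.00°
pole (1 + j200·0.002) = 1 + j0.4 → |·| ≈ 1.077, ∠ ≈ 21.80°
|T| = 0.002 · 1 / (1.4142 · 1.077) ≈ 0.0013131
Gain = 20 log₁₀(0.0013131) ≈ -57.63 dB
∠T = (0°) − (45.00° + 21.80°) = -66.80°

-57.6 dB, -66.8°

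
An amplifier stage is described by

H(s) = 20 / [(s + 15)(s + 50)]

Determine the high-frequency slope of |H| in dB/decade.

Each pole contributes −20 dB/decade at high frequency; each zero contributes +20 dB/decade.
Net: 0 zero(s) − 2 pole(s) → -40 dB/decade.

-40 dB/decade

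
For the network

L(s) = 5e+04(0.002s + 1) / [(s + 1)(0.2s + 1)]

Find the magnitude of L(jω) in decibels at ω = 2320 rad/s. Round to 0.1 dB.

-13.1 dB

At ω = 2320 rad/s:
zero (1 + j2320·0.002) = 1 + j4.64 → |·| ≈ 4.7465, ∠ ≈ 77.84°
pole (1 + j2320·1) = 1 + j2320 → |·| ≈ 2320, ∠ ≈ 89.98°
pole (1 + j2320·0.2) = 1 + j464 → |·| ≈ 464, ∠ ≈ 89.88°
|L| = 5e+04 · 4.7465 / (2320 · 464) ≈ 0.22046
Gain = 20 log₁₀(0.22046) ≈ -13.13 dB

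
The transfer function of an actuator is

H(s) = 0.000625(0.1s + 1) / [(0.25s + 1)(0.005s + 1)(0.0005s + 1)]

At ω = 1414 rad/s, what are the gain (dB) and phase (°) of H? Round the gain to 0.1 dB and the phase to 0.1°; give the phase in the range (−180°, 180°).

At ω = 1414 rad/s:
zero (1 + j1414·0.1) = 1 + j141.4 → |·| ≈ 141.4, ∠ ≈ 89.59°
pole (1 + j1414·0.25) = 1 + j353.5 → |·| ≈ 353.5, ∠ ≈ 89.84°
pole (1 + j1414·0.005) = 1 + j7.07 → |·| ≈ 7.1404, ∠ ≈ 81.95°
pole (1 + j1414·0.0005) = 1 + j0.707 → |·| ≈ 1.2247, ∠ ≈ 35.26°
|H| = 0.000625 · 141.4 / (353.5 · 7.1404 · 1.2247) ≈ 2.8588e-05
Gain = 20 log₁₀(2.8588e-05) ≈ -90.88 dB
∠H = (89.59°) − (89.84° + 81.95° + 35.26°) = -117.46°

-90.9 dB, -117.5°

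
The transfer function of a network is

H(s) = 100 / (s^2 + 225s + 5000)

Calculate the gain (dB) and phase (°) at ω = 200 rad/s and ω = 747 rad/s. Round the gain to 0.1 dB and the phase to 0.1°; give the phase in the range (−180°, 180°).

Substitute s = j200:
Numerator: 100 = 100 + j0
Denominator: (j200)^2 + 225(j200) + 5000 = -35000 + j45000
|N| = √(100² + 0²) ≈ 100, ∠N ≈ 0.00°
|D| = √(35000² + 45000²) ≈ 57009, ∠D ≈ 127.87°
|H| = 100 / 57009 ≈ 0.0017541
Gain = 20 log₁₀(0.0017541) ≈ -55.12 dB
∠H = 0.00° − 127.87° = -127.87°

Substitute s = j747:
Numerator: 100 = 100 + j0
Denominator: (j747)^2 + 225(j747) + 5000 = -553009 + j168075
|N| = √(100² + 0²) ≈ 100, ∠N ≈ 0.00°
|D| = √(553009² + 168075²) ≈ 5.7799e+05, ∠D ≈ 163.09°
|H| = 100 / 5.7799e+05 ≈ 0.00017301
Gain = 20 log₁₀(0.00017301) ≈ -75.24 dB
∠H = 0.00° − 163.09° = -163.09°

ω = 200: -55.1 dB, -127.9°; ω = 747: -75.2 dB, -163.1°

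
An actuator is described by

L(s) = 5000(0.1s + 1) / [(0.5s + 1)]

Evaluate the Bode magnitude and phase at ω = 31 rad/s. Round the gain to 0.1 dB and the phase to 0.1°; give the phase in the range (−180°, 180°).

60.4 dB, -14.2°

At ω = 31 rad/s:
zero (1 + j31·0.1) = 1 + j3.1 → |·| ≈ 3.2573, ∠ ≈ 72.12°
pole (1 + j31·0.5) = 1 + j15.5 → |·| ≈ 15.532, ∠ ≈ 86.31°
|L| = 5000 · 3.2573 / (15.532) ≈ 1048.6
Gain = 20 log₁₀(1048.6) ≈ 60.41 dB
∠L = (72.12°) − (86.31°) = -14.19°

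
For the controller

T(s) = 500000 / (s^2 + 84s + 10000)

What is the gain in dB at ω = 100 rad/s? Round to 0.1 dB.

At s = jω = j100:
quadratic: (j100)² + 84·j100 + 10000 = 0 + j8400 → |·| ≈ 8400, ∠ ≈ 90.00°
|T| = 500000 / 8400 ≈ 59.524
Gain = 20 log₁₀(59.524) ≈ 35.49 dB

35.5 dB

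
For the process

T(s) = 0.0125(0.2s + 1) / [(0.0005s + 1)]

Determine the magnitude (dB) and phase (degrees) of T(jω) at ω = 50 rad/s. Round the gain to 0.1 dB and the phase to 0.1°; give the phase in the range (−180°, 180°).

At ω = 50 rad/s:
zero (1 + j50·0.2) = 1 + j10 → |·| ≈ 10.05, ∠ ≈ 84.29°
pole (1 + j50·0.0005) = 1 + j0.025 → |·| ≈ 1.0003, ∠ ≈ 1.43°
|T| = 0.0125 · 10.05 / (1.0003) ≈ 0.12559
Gain = 20 log₁₀(0.12559) ≈ -18.02 dB
∠T = (84.29°) − (1.43°) = 82.86°

-18.0 dB, 82.9°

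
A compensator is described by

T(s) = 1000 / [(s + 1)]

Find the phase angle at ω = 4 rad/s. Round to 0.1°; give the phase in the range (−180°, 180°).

At ω = 4 rad/s:
pole (1 + j4·1) = 1 + j4 → |·| ≈ 4.1231, ∠ ≈ 75.96°
∠T = (0°) − (75.96°) = -75.96°

-76.0°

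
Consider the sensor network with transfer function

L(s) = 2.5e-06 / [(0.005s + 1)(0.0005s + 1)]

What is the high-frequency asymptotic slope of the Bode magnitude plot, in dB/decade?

Each pole contributes −20 dB/decade at high frequency; each zero contributes +20 dB/decade.
Net: 0 zero(s) − 2 pole(s) → -40 dB/decade.

-40 dB/decade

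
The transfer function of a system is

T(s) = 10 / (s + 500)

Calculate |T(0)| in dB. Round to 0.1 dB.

T(0) = 10 / 500 = 0.02
20 log₁₀(0.02) ≈ -33.98 dB

-34.0 dB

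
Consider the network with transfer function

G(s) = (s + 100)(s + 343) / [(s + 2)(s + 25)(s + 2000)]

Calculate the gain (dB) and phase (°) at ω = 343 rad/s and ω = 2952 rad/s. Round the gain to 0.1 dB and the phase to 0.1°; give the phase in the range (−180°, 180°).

ω = 343: -62.8 dB, -66.5°; ω = 2952: -71.0 dB, -63.9°

At s = jω = j343:
zero (s+100): 100 + j343 → |·| = √(100²+343²) = √127649 ≈ 357.28, ∠ = arctan(343/100) ≈ 73.75°
zero (s+343): 343 + j343 → |·| = √(343²+343²) = √235298 ≈ 485.08, ∠ = arctan(343/343) ≈ 45.00°
pole (s+2): 2 + j343 → |·| = √(2²+343²) = √117653 ≈ 343.01, ∠ = arctan(343/2) ≈ 89.67°
pole (s+25): 25 + j343 → |·| = √(25²+343²) = √118274 ≈ 343.91, ∠ = arctan(343/25) ≈ 85.83°
pole (s+2000): 2000 + j343 → |·| = √(2000²+343²) = √4117649 ≈ 2029.2, ∠ = arctan(343/2000) ≈ 9.73°
|G| = 1 · 1.7331e+05 / 2.3937e+08 ≈ 0.00072403
Gain = 20 log₁₀(0.00072403) ≈ -62.80 dB
∠G = 118.75° − 185.23° = -66.48°

At s = jω = j2952:
zero (s+100): 100 + j2952 → |·| = √(100²+2952²) = √8724304 ≈ 2953.7, ∠ = arctan(2952/100) ≈ 88.06°
zero (s+343): 343 + j2952 → |·| = √(343²+2952²) = √8831953 ≈ 2971.9, ∠ = arctan(2952/343) ≈ 83.37°
pole (s+2): 2 + j2952 → |·| = √(2²+2952²) = √8714308 ≈ 2952, ∠ = arctan(2952/2) ≈ 89.96°
pole (s+25): 25 + j2952 → |·| = √(25²+2952²) = √8714929 ≈ 2952.1, ∠ = arctan(2952/25) ≈ 89.51°
pole (s+2000): 2000 + j2952 → |·| = √(2000²+2952²) = √12714304 ≈ 3565.7, ∠ = arctan(2952/2000) ≈ 55.88°
|G| = 1 · 8.7781e+06 / 3.1074e+10 ≈ 0.00028249
Gain = 20 log₁₀(0.00028249) ≈ -70.98 dB
∠G = 171.43° − 235.35° = -63.92°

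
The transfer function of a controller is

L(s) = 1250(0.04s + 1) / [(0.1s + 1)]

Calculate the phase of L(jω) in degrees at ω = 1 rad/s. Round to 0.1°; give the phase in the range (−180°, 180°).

-3.4°

At ω = 1 rad/s:
zero (1 + j1·0.04) = 1 + j0.04 → |·| ≈ 1.0008, ∠ ≈ 2.29°
pole (1 + j1·0.1) = 1 + j0.1 → |·| ≈ 1.005, ∠ ≈ 5.71°
∠L = (2.29°) − (5.71°) = -3.42°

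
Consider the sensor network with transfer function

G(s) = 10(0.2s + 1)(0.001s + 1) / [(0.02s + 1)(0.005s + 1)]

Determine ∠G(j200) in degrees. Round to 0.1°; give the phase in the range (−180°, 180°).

At ω = 200 rad/s:
zero (1 + j200·0.2) = 1 + j40 → |·| ≈ 40.012, ∠ ≈ 88.57°
zero (1 + j200·0.001) = 1 + j0.2 → |·| ≈ 1.0198, ∠ ≈ 11.31°
pole (1 + j200·0.02) = 1 + j4 → |·| ≈ 4.1231, ∠ ≈ 75.96°
pole (1 + j200·0.005) = 1 + j1 → |·| ≈ 1.4142, ∠ ≈ 45.00°
∠G = (88.57° + 11.31°) − (75.96° + 45.00°) = -21.08°

-21.1°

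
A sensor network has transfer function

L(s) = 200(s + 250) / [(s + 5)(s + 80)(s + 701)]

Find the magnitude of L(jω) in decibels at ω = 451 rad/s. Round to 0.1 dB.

At s = jω = j451:
zero (s+250): 250 + j451 → |·| = √(250²+451²) = √265901 ≈ 515.66, ∠ = arctan(451/250) ≈ 61.00°
pole (s+5): 5 + j451 → |·| = √(5²+451²) = √203426 ≈ 451.03, ∠ = arctan(451/5) ≈ 89.36°
pole (s+80): 80 + j451 → |·| = √(80²+451²) = √209801 ≈ 458.04, ∠ = arctan(451/80) ≈ 79.94°
pole (s+701): 701 + j451 → |·| = √(701²+451²) = √694802 ≈ 833.55, ∠ = arctan(451/701) ≈ 32.76°
|L| = 200 · 515.66 / 1.722e+08 ≈ 0.00059891
Gain = 20 log₁₀(0.00059891) ≈ -64.45 dB

-64.5 dB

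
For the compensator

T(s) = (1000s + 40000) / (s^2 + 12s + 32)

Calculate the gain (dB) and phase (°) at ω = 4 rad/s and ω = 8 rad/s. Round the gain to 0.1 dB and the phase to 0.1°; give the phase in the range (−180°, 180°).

Substitute s = j4:
Numerator: 1000(j4) + 40000 = 40000 + j4000
Denominator: (j4)^2 + 12(j4) + 32 = 16 + j48
|N| = √(40000² + 4000²) ≈ 40200, ∠N ≈ 5.71°
|D| = √(16² + 48²) ≈ 50.596, ∠D ≈ 71.57°
|T| = 40200 / 50.596 ≈ 794.53
Gain = 20 log₁₀(794.53) ≈ 58.00 dB
∠T = 5.71° − 71.57° = -65.86°

Substitute s = j8:
Numerator: 1000(j8) + 40000 = 40000 + j8000
Denominator: (j8)^2 + 12(j8) + 32 = -32 + j96
|N| = √(40000² + 8000²) ≈ 40792, ∠N ≈ 11.31°
|D| = √(32² + 96²) ≈ 101.19, ∠D ≈ 108.43°
|T| = 40792 / 101.19 ≈ 403.12
Gain = 20 log₁₀(403.12) ≈ 52.11 dB
∠T = 11.31° − 108.43° = -97.12°

ω = 4: 58.0 dB, -65.9°; ω = 8: 52.1 dB, -97.1°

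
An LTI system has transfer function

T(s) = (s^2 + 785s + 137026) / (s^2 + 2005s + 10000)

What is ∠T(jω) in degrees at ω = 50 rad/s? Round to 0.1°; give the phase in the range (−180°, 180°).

Substitute s = j50:
Numerator: (j50)^2 + 785(j50) + 137026 = 134526 + j39250
Denominator: (j50)^2 + 2005(j50) + 10000 = 7500 + j100250
|N| = √(134526² + 39250²) ≈ 1.4013e+05, ∠N ≈ 16.27°
|D| = √(7500² + 100250²) ≈ 1.0053e+05, ∠D ≈ 85.72°
∠T = 16.27° − 85.72° = -69.45°

-69.5°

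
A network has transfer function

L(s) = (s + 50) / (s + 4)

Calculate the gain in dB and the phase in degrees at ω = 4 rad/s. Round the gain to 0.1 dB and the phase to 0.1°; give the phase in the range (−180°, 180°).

At s = jω = j4:
zero (s+50): 50 + j4 → |·| = √(50²+4²) = √2516 ≈ 50.16, ∠ = arctan(4/50) ≈ 4.57°
pole (s+4): 4 + j4 → |·| = √(4²+4²) = √32 ≈ 5.6569, ∠ = arctan(4/4) ≈ 45.00°
|L| = 1 · 50.16 / 5.6569 ≈ 8.867
Gain = 20 log₁₀(8.867) ≈ 18.96 dB
∠L = 4.57° − 45.00° = -40.43°

19.0 dB, -40.4°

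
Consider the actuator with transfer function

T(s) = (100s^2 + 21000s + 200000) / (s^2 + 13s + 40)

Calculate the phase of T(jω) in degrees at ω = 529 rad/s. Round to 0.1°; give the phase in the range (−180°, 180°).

Substitute s = j529:
Numerator: 100(j529)^2 + 21000(j529) + 200000 = -27784100 + j11109000
Denominator: (j529)^2 + 13(j529) + 40 = -279801 + j6877
|N| = √(27784100² + 11109000²) ≈ 2.9923e+07, ∠N ≈ 158.21°
|D| = √(279801² + 6877²) ≈ 2.7989e+05, ∠D ≈ 178.59°
∠T = 158.21° − 178.59° = -20.38°

-20.4°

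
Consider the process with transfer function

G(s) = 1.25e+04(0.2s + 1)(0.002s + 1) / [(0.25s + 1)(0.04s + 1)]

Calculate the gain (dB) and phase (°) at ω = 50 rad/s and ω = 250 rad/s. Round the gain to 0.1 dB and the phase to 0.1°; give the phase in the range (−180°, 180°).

ω = 50: 73.1 dB, -58.9°; ω = 250: 60.9 dB, -58.0°

At ω = 50 rad/s:
zero (1 + j50·0.2) = 1 + j10 → |·| ≈ 10.05, ∠ ≈ 84.29°
zero (1 + j50·0.002) = 1 + j0.1 → |·| ≈ 1.005, ∠ ≈ 5.71°
pole (1 + j50·0.25) = 1 + j12.5 → |·| ≈ 12.54, ∠ ≈ 85.43°
pole (1 + j50·0.04) = 1 + j2 → |·| ≈ 2.2361, ∠ ≈ 63.43°
|G| = 1.25e+04 · 10.05 · 1.005 / (12.54 · 2.2361) ≈ 4502.5
Gain = 20 log₁₀(4502.5) ≈ 73.07 dB
∠G = (84.29° + 5.71°) − (85.43° + 63.43°) = -58.86°

At ω = 250 rad/s:
zero (1 + j250·0.2) = 1 + j50 → |·| ≈ 50.01, ∠ ≈ 88.85°
zero (1 + j250·0.002) = 1 + j0.5 → |·| ≈ 1.118, ∠ ≈ 26.57°
pole (1 + j250·0.25) = 1 + j62.5 → |·| ≈ 62.508, ∠ ≈ 89.08°
pole (1 + j250·0.04) = 1 + j10 → |·| ≈ 10.05, ∠ ≈ 84.29°
|G| = 1.25e+04 · 50.01 · 1.118 / (62.508 · 10.05) ≈ 1112.5
Gain = 20 log₁₀(1112.5) ≈ 60.93 dB
∠G = (88.85° + 26.57°) − (89.08° + 84.29°) = -57.95°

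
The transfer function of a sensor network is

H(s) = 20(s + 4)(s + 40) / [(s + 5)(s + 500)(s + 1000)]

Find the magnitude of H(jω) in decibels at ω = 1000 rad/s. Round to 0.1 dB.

-38.0 dB

At s = jω = j1000:
zero (s+4): 4 + j1000 → |·| = √(4²+1000²) = √1000016 ≈ 1000, ∠ = arctan(1000/4) ≈ 89.77°
zero (s+40): 40 + j1000 → |·| = √(40²+1000²) = √1001600 ≈ 1000.8, ∠ = arctan(1000/40) ≈ 87.71°
pole (s+5): 5 + j1000 → |·| = √(5²+1000²) = √1000025 ≈ 1000, ∠ = arctan(1000/5) ≈ 89.71°
pole (s+500): 500 + j1000 → |·| = √(500²+1000²) = √1250000 ≈ 1118, ∠ = arctan(1000/500) ≈ 63.43°
pole (s+1000): 1000 + j1000 → |·| = √(1000²+1000²) = √2000000 ≈ 1414.2, ∠ = arctan(1000/1000) ≈ 45.00°
|H| = 20 · 1.0008e+06 / 1.5811e+09 ≈ 0.01266
Gain = 20 log₁₀(0.01266) ≈ -37.95 dB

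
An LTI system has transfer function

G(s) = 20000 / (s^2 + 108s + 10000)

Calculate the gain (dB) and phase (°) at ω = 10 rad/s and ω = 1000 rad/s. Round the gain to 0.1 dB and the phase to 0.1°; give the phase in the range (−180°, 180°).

At s = jω = j10:
quadratic: (j10)² + 108·j10 + 10000 = 9900 + j1080 → |·| ≈ 9958.7, ∠ ≈ 6.23°
|G| = 20000 / 9958.7 ≈ 2.0083
Gain = 20 log₁₀(2.0083) ≈ 6.06 dB
∠G = 0.00° − 6.23° = -6.23°

At s = jω = j1000:
quadratic: (j1000)² + 108·j1000 + 10000 = -990000 + j108000 → |·| ≈ 9.9587e+05, ∠ ≈ 173.77°
|G| = 20000 / 9.9587e+05 ≈ 0.020083
Gain = 20 log₁₀(0.020083) ≈ -33.94 dB
∠G = 0.00° − 173.77° = -173.77°

ω = 10: 6.1 dB, -6.2°; ω = 1000: -33.9 dB, -173.8°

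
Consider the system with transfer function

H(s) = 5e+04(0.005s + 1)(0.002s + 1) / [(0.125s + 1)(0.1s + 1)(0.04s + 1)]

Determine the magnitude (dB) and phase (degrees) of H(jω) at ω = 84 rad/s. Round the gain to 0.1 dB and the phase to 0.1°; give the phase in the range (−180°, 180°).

At ω = 84 rad/s:
zero (1 + j84·0.005) = 1 + j0.42 → |·| ≈ 1.0846, ∠ ≈ 22.78°
zero (1 + j84·0.002) = 1 + j0.168 → |·| ≈ 1.014, ∠ ≈ 9.54°
pole (1 + j84·0.125) = 1 + j10.5 → |·| ≈ 10.548, ∠ ≈ 84.56°
pole (1 + j84·0.1) = 1 + j8.4 → |·| ≈ 8.4593, ∠ ≈ 83.21°
pole (1 + j84·0.04) = 1 + j3.36 → |·| ≈ 3.5057, ∠ ≈ 73.43°
|H| = 5e+04 · 1.0846 · 1.014 / (10.548 · 8.4593 · 3.5057) ≈ 175.79
Gain = 20 log₁₀(175.79) ≈ 44.90 dB
∠H = (22.78° + 9.54°) − (84.56° + 83.21° + 73.43°) = -208.88° ≡ 151.12° (principal value)

44.9 dB, 151.1°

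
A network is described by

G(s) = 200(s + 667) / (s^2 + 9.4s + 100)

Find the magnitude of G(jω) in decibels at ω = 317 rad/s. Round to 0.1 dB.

3.4 dB

At s = jω = j317:
zero (s+667): 667 + j317 → |·| = √(667²+317²) = √545378 ≈ 738.5, ∠ = arctan(317/667) ≈ 25.42°
quadratic: (j317)² + 9.4·j317 + 100 = -100389 + j2979.8 → |·| ≈ 1.0043e+05, ∠ ≈ 178.30°
|G| = 200 · 738.5 / 1.0043e+05 ≈ 1.4707
Gain = 20 log₁₀(1.4707) ≈ 3.35 dB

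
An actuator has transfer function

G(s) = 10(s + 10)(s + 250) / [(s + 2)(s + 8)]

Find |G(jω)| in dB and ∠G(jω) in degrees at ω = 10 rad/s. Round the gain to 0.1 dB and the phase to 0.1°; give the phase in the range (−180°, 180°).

At s = jω = j10:
zero (s+10): 10 + j10 → |·| = √(10²+10²) = √200 ≈ 14.142, ∠ = arctan(10/10) ≈ 45.00°
zero (s+250): 250 + j10 → |·| = √(250²+10²) = √62600 ≈ 250.2, ∠ = arctan(10/250) ≈ 2.29°
pole (s+2): 2 + j10 → |·| = √(2²+10²) = √104 ≈ 10.198, ∠ = arctan(10/2) ≈ 78.69°
pole (s+8): 8 + j10 → |·| = √(8²+10²) = √164 ≈ 12.806, ∠ = arctan(10/8) ≈ 51.34°
|G| = 10 · 3538.3 / 130.6 ≈ 270.93
Gain = 20 log₁₀(270.93) ≈ 48.66 dB
∠G = 47.29° − 130.03° = -82.74°

48.7 dB, -82.7°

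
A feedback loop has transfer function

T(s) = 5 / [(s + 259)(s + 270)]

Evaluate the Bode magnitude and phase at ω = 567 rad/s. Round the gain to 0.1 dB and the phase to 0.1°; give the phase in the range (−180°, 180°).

-97.9 dB, -130.0°

At s = jω = j567:
pole (s+259): 259 + j567 → |·| = √(259²+567²) = √388570 ≈ 623.35, ∠ = arctan(567/259) ≈ 65.45°
pole (s+270): 270 + j567 → |·| = √(270²+567²) = √394389 ≈ 628, ∠ = arctan(567/270) ≈ 64.54°
|T| = 5 / 3.9146e+05 ≈ 1.2773e-05
Gain = 20 log₁₀(1.2773e-05) ≈ -97.87 dB
∠T = 0.00° − 129.99° = -129.99°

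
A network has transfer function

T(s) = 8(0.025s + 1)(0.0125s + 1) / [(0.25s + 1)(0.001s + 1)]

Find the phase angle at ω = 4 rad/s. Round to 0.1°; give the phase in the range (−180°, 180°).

-36.7°

At ω = 4 rad/s:
zero (1 + j4·0.025) = 1 + j0.1 → |·| ≈ 1.005, ∠ ≈ 5.71°
zero (1 + j4·0.0125) = 1 + j0.05 → |·| ≈ 1.0012, ∠ ≈ 2.86°
pole (1 + j4·0.25) = 1 + j1 → |·| ≈ 1.4142, ∠ ≈ 45.00°
pole (1 + j4·0.001) = 1 + j0.004 → |·| ≈ 1, ∠ ≈ 0.23°
∠T = (5.71° + 2.86°) − (45.00° + 0.23°) = -36.66°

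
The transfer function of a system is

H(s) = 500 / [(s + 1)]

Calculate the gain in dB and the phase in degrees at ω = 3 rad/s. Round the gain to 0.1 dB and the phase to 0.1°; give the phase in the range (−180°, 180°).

At ω = 3 rad/s:
pole (1 + j3·1) = 1 + j3 → |·| ≈ 3.1623, ∠ ≈ 71.57°
|H| = 500 · 1 / (3.1623) ≈ 158.11
Gain = 20 log₁₀(158.11) ≈ 43.98 dB
∠H = (0°) − (71.57°) = -71.57°

44.0 dB, -71.6°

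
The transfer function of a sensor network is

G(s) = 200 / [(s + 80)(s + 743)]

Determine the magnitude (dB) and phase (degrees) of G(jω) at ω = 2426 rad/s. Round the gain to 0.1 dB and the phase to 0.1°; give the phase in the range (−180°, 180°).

At s = jω = j2426:
pole (s+80): 80 + j2426 → |·| = √(80²+2426²) = √5891876 ≈ 2427.3, ∠ = arctan(2426/80) ≈ 88.11°
pole (s+743): 743 + j2426 → |·| = √(743²+2426²) = √6437525 ≈ 2537.2, ∠ = arctan(2426/743) ≈ 72.97°
|G| = 200 / 6.1585e+06 ≈ 3.2475e-05
Gain = 20 log₁₀(3.2475e-05) ≈ -89.77 dB
∠G = 0.00° − 161.08° = -161.08°

-89.8 dB, -161.1°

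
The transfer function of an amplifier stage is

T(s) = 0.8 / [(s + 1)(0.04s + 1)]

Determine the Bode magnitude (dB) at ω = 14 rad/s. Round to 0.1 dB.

At ω = 14 rad/s:
pole (1 + j14·1) = 1 + j14 → |·| ≈ 14.036, ∠ ≈ 85.91°
pole (1 + j14·0.04) = 1 + j0.56 → |·| ≈ 1.1461, ∠ ≈ 29.25°
|T| = 0.8 · 1 / (14.036 · 1.1461) ≈ 0.049731
Gain = 20 log₁₀(0.049731) ≈ -26.07 dB

-26.1 dB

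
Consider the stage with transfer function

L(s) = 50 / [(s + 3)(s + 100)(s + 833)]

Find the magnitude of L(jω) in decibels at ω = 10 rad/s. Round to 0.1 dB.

At s = jω = j10:
pole (s+3): 3 + j10 → |·| = √(3²+10²) = √109 ≈ 10.44, ∠ = arctan(10/3) ≈ 73.30°
pole (s+100): 100 + j10 → |·| = √(100²+10²) = √10100 ≈ 100.5, ∠ = arctan(10/100) ≈ 5.71°
pole (s+833): 833 + j10 → |·| = √(833²+10²) = √693989 ≈ 833.06, ∠ = arctan(10/833) ≈ 0.69°
|L| = 50 / 8.7406e+05 ≈ 5.7204e-05
Gain = 20 log₁₀(5.7204e-05) ≈ -84.85 dB

-84.9 dB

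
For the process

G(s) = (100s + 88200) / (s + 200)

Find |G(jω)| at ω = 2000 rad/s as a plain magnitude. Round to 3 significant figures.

109

Substitute s = j2000:
Numerator: 100(j2000) + 88200 = 88200 + j200000
Denominator: (j2000) + 200 = 200 + j2000
|N| = √(88200² + 200000²) ≈ 2.1858e+05, ∠N ≈ 66.20°
|D| = √(200² + 2000²) ≈ 2010, ∠D ≈ 84.29°
|G| = 2.1858e+05 / 2010 ≈ 108.75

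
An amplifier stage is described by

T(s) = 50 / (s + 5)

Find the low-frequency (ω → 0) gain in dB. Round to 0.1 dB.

20.0 dB

T(0) = 50 / (5) = 10
20 log₁₀(10) ≈ 20.00 dB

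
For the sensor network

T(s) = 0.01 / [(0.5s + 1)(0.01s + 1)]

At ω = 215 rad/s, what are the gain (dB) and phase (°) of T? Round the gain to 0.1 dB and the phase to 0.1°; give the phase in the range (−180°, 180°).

-88.1 dB, -154.5°

At ω = 215 rad/s:
pole (1 + j215·0.5) = 1 + j107.5 → |·| ≈ 107.5, ∠ ≈ 89.47°
pole (1 + j215·0.01) = 1 + j2.15 → |·| ≈ 2.3712, ∠ ≈ 65.06°
|T| = 0.01 · 1 / (107.5 · 2.3712) ≈ 3.923e-05
Gain = 20 log₁₀(3.923e-05) ≈ -88.13 dB
∠T = (0°) − (89.47° + 65.06°) = -154.53°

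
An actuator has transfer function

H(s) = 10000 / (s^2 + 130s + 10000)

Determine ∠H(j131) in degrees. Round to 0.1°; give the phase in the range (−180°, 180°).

At s = jω = j131:
quadratic: (j131)² + 130·j131 + 10000 = -7161 + j17030 → |·| ≈ 18474, ∠ ≈ 112.81°
∠H = 0.00° − 112.81° = -112.81°

-112.8°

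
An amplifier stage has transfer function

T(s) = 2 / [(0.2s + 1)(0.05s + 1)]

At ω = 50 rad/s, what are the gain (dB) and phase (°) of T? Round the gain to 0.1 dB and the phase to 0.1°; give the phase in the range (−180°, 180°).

At ω = 50 rad/s:
pole (1 + j50·0.2) = 1 + j10 → |·| ≈ 10.05, ∠ ≈ 84.29°
pole (1 + j50·0.05) = 1 + j2.5 → |·| ≈ 2.6926, ∠ ≈ 68.20°
|T| = 2 · 1 / (10.05 · 2.6926) ≈ 0.073908
Gain = 20 log₁₀(0.073908) ≈ -22.63 dB
∠T = (0°) − (84.29° + 68.20°) = -152.49°

-22.6 dB, -152.5°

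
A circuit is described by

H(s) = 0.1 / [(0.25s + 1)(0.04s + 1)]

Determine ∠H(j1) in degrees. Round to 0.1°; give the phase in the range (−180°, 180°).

-16.3°

At ω = 1 rad/s:
pole (1 + j1·0.25) = 1 + j0.25 → |·| ≈ 1.0308, ∠ ≈ 14.04°
pole (1 + j1·0.04) = 1 + j0.04 → |·| ≈ 1.0008, ∠ ≈ 2.29°
∠H = (0°) − (14.04° + 2.29°) = -16.33°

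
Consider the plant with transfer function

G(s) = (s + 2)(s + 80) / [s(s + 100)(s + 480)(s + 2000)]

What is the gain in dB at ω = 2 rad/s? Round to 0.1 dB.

At s = jω = j2:
zero (s+2): 2 + j2 → |·| = √(2²+2²) = √8 ≈ 2.8284, ∠ = arctan(2/2) ≈ 45.00°
zero (s+80): 80 + j2 → |·| = √(80²+2²) = √6404 ≈ 80.025, ∠ = arctan(2/80) ≈ 1.43°
pole (s+100): 100 + j2 → |·| = √(100²+2²) = √10004 ≈ 100.02, ∠ = arctan(2/100) ≈ 1.15°
pole (s+480): 480 + j2 → |·| = √(480²+2²) = √230404 ≈ 480, ∠ = arctan(2/480) ≈ 0.24°
pole (s+2000): 2000 + j2 → |·| = √(2000²+2²) = √4000004 ≈ 2000, ∠ = arctan(2/2000) ≈ 0.06°
pole at origin: |s| = 2, ∠ = 90.00° (in denominator)
|G| = 1 · 226.34 / 1.9204e+08 ≈ 1.1786e-06
Gain = 20 log₁₀(1.1786e-06) ≈ -118.57 dB

-118.6 dB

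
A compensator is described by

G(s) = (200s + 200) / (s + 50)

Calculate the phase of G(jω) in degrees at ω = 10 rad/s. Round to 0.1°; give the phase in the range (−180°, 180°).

Substitute s = j10:
Numerator: 200(j10) + 200 = 200 + j2000
Denominator: (j10) + 50 = 50 + j10
|N| = √(200² + 2000²) ≈ 2010, ∠N ≈ 84.29°
|D| = √(50² + 10²) ≈ 50.99, ∠D ≈ 11.31°
∠G = 84.29° − 11.31° = 72.98°

73.0°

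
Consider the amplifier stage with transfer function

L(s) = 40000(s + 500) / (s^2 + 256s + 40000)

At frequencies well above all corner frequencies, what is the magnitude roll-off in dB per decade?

Each pole contributes −20 dB/decade at high frequency; each zero contributes +20 dB/decade.
Net: 1 zero(s) − 2 pole(s) → -20 dB/decade.

-20 dB/decade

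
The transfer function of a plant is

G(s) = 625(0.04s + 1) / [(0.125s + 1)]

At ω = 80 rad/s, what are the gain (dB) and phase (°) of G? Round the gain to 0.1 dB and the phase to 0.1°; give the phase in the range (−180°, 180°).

46.4 dB, -11.6°

At ω = 80 rad/s:
zero (1 + j80·0.04) = 1 + j3.2 → |·| ≈ 3.3526, ∠ ≈ 72.65°
pole (1 + j80·0.125) = 1 + j10 → |·| ≈ 10.05, ∠ ≈ 84.29°
|G| = 625 · 3.3526 / (10.05) ≈ 208.5
Gain = 20 log₁₀(208.5) ≈ 46.38 dB
∠G = (72.65°) − (84.29°) = -11.64°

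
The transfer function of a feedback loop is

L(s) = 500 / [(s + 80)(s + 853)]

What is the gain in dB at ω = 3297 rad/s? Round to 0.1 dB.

At s = jω = j3297:
pole (s+80): 80 + j3297 → |·| = √(80²+3297²) = √10876609 ≈ 3298, ∠ = arctan(3297/80) ≈ 88.61°
pole (s+853): 853 + j3297 → |·| = √(853²+3297²) = √11597818 ≈ 3405.6, ∠ = arctan(3297/853) ≈ 75.49°
|L| = 500 / 1.1232e+07 ≈ 4.4516e-05
Gain = 20 log₁₀(4.4516e-05) ≈ -87.03 dB

-87.0 dB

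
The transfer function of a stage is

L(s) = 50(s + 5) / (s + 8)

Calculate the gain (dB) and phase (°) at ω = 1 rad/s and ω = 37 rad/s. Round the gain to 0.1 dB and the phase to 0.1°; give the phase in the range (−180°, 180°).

At s = jω = j1:
zero (s+5): 5 + j1 → |·| = √(5²+1²) = √26 ≈ 5.099, ∠ = arctan(1/5) ≈ 11.31°
pole (s+8): 8 + j1 → |·| = √(8²+1²) = √65 ≈ 8.0623, ∠ = arctan(1/8) ≈ 7.13°
|L| = 50 · 5.099 / 8.0623 ≈ 31.622
Gain = 20 log₁₀(31.622) ≈ 30.00 dB
∠L = 11.31° − 7.13° = 4.18°

At s = jω = j37:
zero (s+5): 5 + j37 → |·| = √(5²+37²) = √1394 ≈ 37.336, ∠ = arctan(37/5) ≈ 82.30°
pole (s+8): 8 + j37 → |·| = √(8²+37²) = √1433 ≈ 37.855, ∠ = arctan(37/8) ≈ 77.80°
|L| = 50 · 37.336 / 37.855 ≈ 49.314
Gain = 20 log₁₀(49.314) ≈ 33.86 dB
∠L = 82.30° − 77.80° = 4.50°

ω = 1: 30.0 dB, 4.2°; ω = 37: 33.9 dB, 4.5°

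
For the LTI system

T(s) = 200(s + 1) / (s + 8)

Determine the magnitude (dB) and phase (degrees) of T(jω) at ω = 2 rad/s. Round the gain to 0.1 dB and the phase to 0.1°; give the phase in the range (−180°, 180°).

At s = jω = j2:
zero (s+1): 1 + j2 → |·| = √(1²+2²) = √5 ≈ 2.2361, ∠ = arctan(2/1) ≈ 63.43°
pole (s+8): 8 + j2 → |·| = √(8²+2²) = √68 ≈ 8.2462, ∠ = arctan(2/8) ≈ 14.04°
|T| = 200 · 2.2361 / 8.2462 ≈ 54.233
Gain = 20 log₁₀(54.233) ≈ 34.69 dB
∠T = 63.43° − 14.04° = 49.39°

34.7 dB, 49.4°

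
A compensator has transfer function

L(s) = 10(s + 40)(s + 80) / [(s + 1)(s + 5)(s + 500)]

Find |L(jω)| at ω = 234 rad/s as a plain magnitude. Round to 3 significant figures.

0.0194

At s = jω = j234:
zero (s+40): 40 + j234 → |·| = √(40²+234²) = √56356 ≈ 237.39, ∠ = arctan(234/40) ≈ 80.30°
zero (s+80): 80 + j234 → |·| = √(80²+234²) = √61156 ≈ 247.3, ∠ = arctan(234/80) ≈ 71.13°
pole (s+1): 1 + j234 → |·| = √(1²+234²) = √54757 ≈ 234, ∠ = arctan(234/1) ≈ 89.76°
pole (s+5): 5 + j234 → |·| = √(5²+234²) = √54781 ≈ 234.05, ∠ = arctan(234/5) ≈ 88.78°
pole (s+500): 500 + j234 → |·| = √(500²+234²) = √304756 ≈ 552.05, ∠ = arctan(234/500) ≈ 25.08°
|L| = 10 · 58707 / 3.0235e+07 ≈ 0.019417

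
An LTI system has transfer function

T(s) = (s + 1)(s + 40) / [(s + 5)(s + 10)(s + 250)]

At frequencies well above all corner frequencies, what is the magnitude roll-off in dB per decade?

Each pole contributes −20 dB/decade at high frequency; each zero contributes +20 dB/decade.
Net: 2 zero(s) − 3 pole(s) → -20 dB/decade.

-20 dB/decade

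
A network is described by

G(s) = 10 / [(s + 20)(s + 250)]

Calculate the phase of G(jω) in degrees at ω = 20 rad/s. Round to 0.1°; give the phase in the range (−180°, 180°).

At s = jω = j20:
pole (s+20): 20 + j20 → |·| = √(20²+20²) = √800 ≈ 28.284, ∠ = arctan(20/20) ≈ 45.00°
pole (s+250): 250 + j20 → |·| = √(250²+20²) = √62900 ≈ 250.8, ∠ = arctan(20/250) ≈ 4.57°
∠G = 0.00° − 49.57° = -49.57°

-49.6°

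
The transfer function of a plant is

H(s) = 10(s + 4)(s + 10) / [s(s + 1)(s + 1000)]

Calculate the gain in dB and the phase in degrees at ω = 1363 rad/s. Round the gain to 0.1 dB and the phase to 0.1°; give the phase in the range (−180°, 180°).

At s = jω = j1363:
zero (s+4): 4 + j1363 → |·| = √(4²+1363²) = √1857785 ≈ 1363, ∠ = arctan(1363/4) ≈ 89.83°
zero (s+10): 10 + j1363 → |·| = √(10²+1363²) = √1857869 ≈ 1363, ∠ = arctan(1363/10) ≈ 89.58°
pole (s+1): 1 + j1363 → |·| = √(1²+1363²) = √1857770 ≈ 1363, ∠ = arctan(1363/1) ≈ 89.96°
pole (s+1000): 1000 + j1363 → |·| = √(1000²+1363²) = √2857769 ≈ 1690.5, ∠ = arctan(1363/1000) ≈ 53.73°
pole at origin: |s| = 1363, ∠ = 90.00° (in denominator)
|H| = 10 · 1.8578e+06 / 3.1406e+09 ≈ 0.0059154
Gain = 20 log₁₀(0.0059154) ≈ -44.56 dB
∠H = 179.41° − 233.69° = -54.28°

-44.6 dB, -54.3°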